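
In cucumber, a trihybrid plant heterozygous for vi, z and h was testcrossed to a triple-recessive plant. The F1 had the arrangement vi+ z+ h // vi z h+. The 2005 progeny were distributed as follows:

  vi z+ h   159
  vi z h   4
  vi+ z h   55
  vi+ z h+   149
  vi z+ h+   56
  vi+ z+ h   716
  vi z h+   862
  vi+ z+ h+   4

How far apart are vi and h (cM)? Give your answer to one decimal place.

The two rarest classes, vi+ z+ h+ and vi z h, are the double crossovers. Comparing them with the parentals, only the h allele has switched, so h is the middle locus and the order is vi – h – z.
Crossovers in the vi–h interval produce the single-crossover classes vi z+ h and vi+ z h+ (159 + 149 = 308) plus the double crossovers (8).
RF(vi–h) = (308 + 8) / 2005 = 316/2005 = 0.1576 → 15.8 cM.

15.8 cM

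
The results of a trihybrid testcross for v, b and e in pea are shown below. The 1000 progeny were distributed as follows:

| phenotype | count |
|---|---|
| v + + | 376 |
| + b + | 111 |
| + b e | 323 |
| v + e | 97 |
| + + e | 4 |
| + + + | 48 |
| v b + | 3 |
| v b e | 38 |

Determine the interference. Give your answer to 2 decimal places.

The two most frequent reciprocal classes, + b e and v + +, are the parental types, so the F1 was + b e / v + +.
The two rarest classes, + + e and v b +, are the double crossovers. Comparing them with the parentals, only the b allele has switched, so b is the middle locus and the order is v – b – e.
v–b: (86 + 7)/1000 = 0.0930; b–e: (208 + 7)/1000 = 0.2150.
Expected DCO frequency = 0.0930 × 0.2150 ≈ 0.01999; observed = 7/1000 ≈ 0.00700.
Coefficient of coincidence = 0.00700/0.01999 ≈ 0.35; interference = 1 − 0.35 = 0.65.

0.65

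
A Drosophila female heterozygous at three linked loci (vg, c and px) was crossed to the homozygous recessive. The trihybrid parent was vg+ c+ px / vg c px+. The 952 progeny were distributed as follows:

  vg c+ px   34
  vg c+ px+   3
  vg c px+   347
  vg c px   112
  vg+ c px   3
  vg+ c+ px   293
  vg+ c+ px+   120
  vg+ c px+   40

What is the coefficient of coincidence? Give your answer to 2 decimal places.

The two rarest classes, vg+ c px and vg c+ px+, are the double crossovers. Comparing them with the parentals, only the c allele has switched, so c is the middle locus and the order is px – c – vg.
px–c: (232 + 6)/952 = 0.2500; c–vg: (74 + 6)/952 = 0.0840.
Expected DCO frequency = 0.2500 × 0.0840 ≈ 0.02100; observed = 6/952 ≈ 0.00630.
Coefficient of coincidence = 0.00630/0.02100 ≈ 0.30.

0.30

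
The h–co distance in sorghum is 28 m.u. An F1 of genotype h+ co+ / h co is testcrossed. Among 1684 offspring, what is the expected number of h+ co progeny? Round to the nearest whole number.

A map distance of 28 m.u. corresponds to a recombination frequency of 0.280.
The F1 is h+ co+ / h co, so h+ co is a recombinant gamete class with expected frequency r/2 = 0.280/2 = 0.1400.
Expected number = 0.1400 × 1684 = 235.76 ≈ 236.

236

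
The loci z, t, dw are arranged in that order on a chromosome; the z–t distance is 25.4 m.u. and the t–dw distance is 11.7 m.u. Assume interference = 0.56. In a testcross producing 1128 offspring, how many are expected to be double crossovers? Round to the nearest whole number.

Map distances give recombination frequencies of 0.254 and 0.117 for the two intervals.
With interference 0.56 (so coincidence = 0.44), expected double-crossover frequency = 0.254 × 0.117 × 0.44 = 0.01308.
Expected number = 0.01308 × 1128 = 14.75 ≈ 15.

15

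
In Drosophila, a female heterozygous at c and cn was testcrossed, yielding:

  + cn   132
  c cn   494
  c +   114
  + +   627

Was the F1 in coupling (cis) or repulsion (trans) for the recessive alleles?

cis

The two most frequent classes are + + (627) and c cn (494); these are the parental (non-recombinant) types.
So the F1 carried + + on one chromosome and c cn on the other — the recessive alleles are on the same chromosome (cis / coupling).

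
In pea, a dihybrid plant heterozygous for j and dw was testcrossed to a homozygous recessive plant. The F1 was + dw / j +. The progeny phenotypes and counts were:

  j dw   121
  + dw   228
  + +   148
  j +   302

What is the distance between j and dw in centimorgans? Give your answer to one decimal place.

33.7 centimorgans

The recombinant classes are + + and j dw: 148 + 121 = 269.
Recombination frequency = 269/799 = 0.3367 ≈ 33.7%, i.e. 33.7 centimorgans.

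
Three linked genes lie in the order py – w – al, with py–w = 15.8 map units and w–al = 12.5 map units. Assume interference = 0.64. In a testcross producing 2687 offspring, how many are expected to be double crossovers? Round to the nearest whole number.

19

Map distances give recombination frequencies of 0.158 and 0.125 for the two intervals.
With interference 0.64 (so coincidence = 0.36), expected double-crossover frequency = 0.158 × 0.125 × 0.36 = 0.00711.
Expected number = 0.00711 × 2687 = 19.10 ≈ 19.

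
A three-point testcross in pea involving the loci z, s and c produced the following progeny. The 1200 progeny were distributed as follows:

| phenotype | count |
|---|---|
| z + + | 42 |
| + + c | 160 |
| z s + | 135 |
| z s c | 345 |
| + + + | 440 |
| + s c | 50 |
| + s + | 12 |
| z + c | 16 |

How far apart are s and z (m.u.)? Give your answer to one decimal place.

The two most frequent reciprocal classes, z s c and + + +, are the parental types, so the F1 was z s c / + + +.
The two rarest classes, z + c and + s +, are the double crossovers. Comparing them with the parentals, only the s allele has switched, so s is the middle locus and the order is z – s – c.
Crossovers in the z–s interval produce the single-crossover classes + s c and z + + (50 + 42 = 92) plus the double crossovers (28).
RF(z–s) = (92 + 28) / 1200 = 120/1200 = 0.1000 → 10.0 m.u.

10.0 m.u.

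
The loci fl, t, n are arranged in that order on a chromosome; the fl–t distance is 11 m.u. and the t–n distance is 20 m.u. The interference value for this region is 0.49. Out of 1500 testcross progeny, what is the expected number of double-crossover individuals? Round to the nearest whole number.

17

Map distances give recombination frequencies of 0.110 and 0.200 for the two intervals.
With interference 0.49 (so coincidence = 0.51), expected double-crossover frequency = 0.110 × 0.200 × 0.51 = 0.01122.
Expected number = 0.01122 × 1500 = 16.83 ≈ 17.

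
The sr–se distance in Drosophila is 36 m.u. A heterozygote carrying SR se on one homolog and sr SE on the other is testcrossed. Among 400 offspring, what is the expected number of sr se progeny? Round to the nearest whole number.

72

A map distance of 36 m.u. corresponds to a recombination frequency of 0.360.
The F1 is SR se / sr SE, so sr se is a recombinant gamete class with expected frequency r/2 = 0.360/2 = 0.1800.
Expected number = 0.1800 × 400 = 72.00 ≈ 72.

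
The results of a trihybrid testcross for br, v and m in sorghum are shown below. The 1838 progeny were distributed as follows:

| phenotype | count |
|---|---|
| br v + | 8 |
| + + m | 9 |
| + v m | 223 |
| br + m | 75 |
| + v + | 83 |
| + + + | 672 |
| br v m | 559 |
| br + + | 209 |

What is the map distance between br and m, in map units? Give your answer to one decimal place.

The two most frequent reciprocal classes, + + + and br v m, are the parental types, so the F1 was + + + / br v m.
The two rarest classes, + + m and br v +, are the double crossovers. Comparing them with the parentals, only the m allele has switched, so m is the middle locus and the order is br – m – v.
Crossovers in the br–m interval produce the single-crossover classes br + + and + v m (209 + 223 = 432) plus the double crossovers (17).
RF(br–m) = (432 + 17) / 1838 = 449/1838 = 0.2443 → 24.4 map units.

24.4 map units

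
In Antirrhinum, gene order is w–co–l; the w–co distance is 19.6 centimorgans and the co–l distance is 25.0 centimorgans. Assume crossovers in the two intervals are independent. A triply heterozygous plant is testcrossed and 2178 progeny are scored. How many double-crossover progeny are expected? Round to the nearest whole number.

Map distances give recombination frequencies of 0.196 and 0.250 for the two intervals.
With no interference, expected double-crossover frequency = 0.196 × 0.250 = 0.04900.
Expected number = 0.04900 × 2178 = 106.72 ≈ 107.

107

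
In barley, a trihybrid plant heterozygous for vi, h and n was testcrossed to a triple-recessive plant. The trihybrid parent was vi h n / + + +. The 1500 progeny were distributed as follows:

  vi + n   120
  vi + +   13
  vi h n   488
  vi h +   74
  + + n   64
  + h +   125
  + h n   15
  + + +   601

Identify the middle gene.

The two rarest classes, + h n and vi + +, are the double crossovers. Comparing them with the parentals, only the vi allele has switched, so vi is the middle locus and the order is h – vi – n.

vi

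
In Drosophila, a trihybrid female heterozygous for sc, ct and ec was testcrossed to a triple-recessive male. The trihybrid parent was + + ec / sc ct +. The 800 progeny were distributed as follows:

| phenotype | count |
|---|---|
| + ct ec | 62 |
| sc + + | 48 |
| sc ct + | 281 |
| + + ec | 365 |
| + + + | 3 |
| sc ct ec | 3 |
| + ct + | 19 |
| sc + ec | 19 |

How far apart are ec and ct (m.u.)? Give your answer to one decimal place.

The two rarest classes, + + + and sc ct ec, are the double crossovers. Comparing them with the parentals, only the ec allele has switched, so ec is the middle locus and the order is ct – ec – sc.
Crossovers in the ct–ec interval produce the single-crossover classes + ct ec and sc + + (62 + 48 = 110) plus the double crossovers (6).
RF(ct–ec) = (110 + 6) / 800 = 116/800 = 0.1450 → 14.5 m.u.

14.5 m.u.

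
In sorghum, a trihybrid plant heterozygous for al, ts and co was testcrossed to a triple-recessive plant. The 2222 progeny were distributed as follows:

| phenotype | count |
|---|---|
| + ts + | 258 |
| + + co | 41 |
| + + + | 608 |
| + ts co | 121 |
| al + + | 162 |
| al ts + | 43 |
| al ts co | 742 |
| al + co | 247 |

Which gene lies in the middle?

The two most frequent reciprocal classes, al ts co and + + +, are the parental types, so the F1 was al ts co / + + +.
The two rarest classes, al ts + and + + co, are the double crossovers. Comparing them with the parentals, only the co allele has switched, so co is the middle locus and the order is al – co – ts.

co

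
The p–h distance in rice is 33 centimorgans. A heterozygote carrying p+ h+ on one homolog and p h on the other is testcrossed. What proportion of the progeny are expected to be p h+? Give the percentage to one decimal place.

A map distance of 33 centimorgans corresponds to a recombination frequency of 0.330.
The F1 is p+ h+ / p h, so p h+ is a recombinant gamete class with expected frequency r/2 = 0.330/2 = 0.1650.
That is 0.1650 = 16.5% of the progeny.

16.5%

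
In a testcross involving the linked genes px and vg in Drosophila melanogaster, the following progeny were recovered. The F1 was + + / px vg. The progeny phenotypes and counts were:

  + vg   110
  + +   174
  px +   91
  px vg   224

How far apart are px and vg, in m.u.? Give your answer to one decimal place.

33.6 m.u.

The recombinant classes are + vg and px +: 110 + 91 = 201.
Recombination frequency = 201/599 = 0.3356 ≈ 33.6%, i.e. 33.6 m.u.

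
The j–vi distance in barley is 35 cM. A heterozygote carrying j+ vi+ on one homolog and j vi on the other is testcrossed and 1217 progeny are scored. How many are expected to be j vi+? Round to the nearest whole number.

A map distance of 35 cM corresponds to a recombination frequency of 0.350.
The F1 is j+ vi+ / j vi, so j vi+ is a recombinant gamete class with expected frequency r/2 = 0.350/2 = 0.1750.
Expected number = 0.1750 × 1217 = 212.97 ≈ 213.

213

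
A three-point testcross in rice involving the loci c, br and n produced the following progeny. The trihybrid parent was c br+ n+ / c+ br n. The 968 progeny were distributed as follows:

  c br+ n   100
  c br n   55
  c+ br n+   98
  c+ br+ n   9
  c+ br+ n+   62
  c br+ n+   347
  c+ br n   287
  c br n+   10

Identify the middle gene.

br

The two rarest classes, c br n+ and c+ br+ n, are the double crossovers. Comparing them with the parentals, only the br allele has switched, so br is the middle locus and the order is n – br – c.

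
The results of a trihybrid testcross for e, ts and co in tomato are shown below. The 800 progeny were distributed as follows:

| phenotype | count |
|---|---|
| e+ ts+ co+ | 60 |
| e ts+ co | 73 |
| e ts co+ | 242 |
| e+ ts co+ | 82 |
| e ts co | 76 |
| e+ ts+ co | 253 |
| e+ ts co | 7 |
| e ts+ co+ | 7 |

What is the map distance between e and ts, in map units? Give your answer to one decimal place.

21.1 map units

The two most frequent reciprocal classes, e ts co+ and e+ ts+ co, are the parental types, so the F1 was e ts co+ / e+ ts+ co.
The two rarest classes, e ts+ co+ and e+ ts co, are the double crossovers. Comparing them with the parentals, only the ts allele has switched, so ts is the middle locus and the order is e – ts – co.
Crossovers in the e–ts interval produce the single-crossover classes e+ ts co+ and e ts+ co (82 + 73 = 155) plus the double crossovers (14).
RF(e–ts) = (155 + 14) / 800 = 169/800 = 0.2112 → 21.1 map units.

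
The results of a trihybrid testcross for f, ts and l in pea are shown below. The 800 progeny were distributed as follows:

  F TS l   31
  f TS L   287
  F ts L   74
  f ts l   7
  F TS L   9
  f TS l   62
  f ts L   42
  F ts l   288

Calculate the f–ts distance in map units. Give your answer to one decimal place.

11.1 map units

The two most frequent reciprocal classes, f TS L and F ts l, are the parental types, so the F1 was f TS L / F ts l.
The two rarest classes, F TS L and f ts l, are the double crossovers. Comparing them with the parentals, only the f allele has switched, so f is the middle locus and the order is l – f – ts.
Crossovers in the f–ts interval produce the single-crossover classes f ts L and F TS l (42 + 31 = 73) plus the double crossovers (16).
RF(f–ts) = (73 + 16) / 800 = 89/800 = 0.1113 → 11.1 map units.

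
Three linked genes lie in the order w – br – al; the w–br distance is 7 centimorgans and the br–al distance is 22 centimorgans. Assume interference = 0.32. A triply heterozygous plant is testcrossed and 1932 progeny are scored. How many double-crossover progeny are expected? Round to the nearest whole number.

20

Map distances give recombination frequencies of 0.070 and 0.220 for the two intervals.
With interference 0.32 (so coincidence = 0.68), expected double-crossover frequency = 0.070 × 0.220 × 0.68 = 0.01047.
Expected number = 0.01047 × 1932 = 20.23 ≈ 20.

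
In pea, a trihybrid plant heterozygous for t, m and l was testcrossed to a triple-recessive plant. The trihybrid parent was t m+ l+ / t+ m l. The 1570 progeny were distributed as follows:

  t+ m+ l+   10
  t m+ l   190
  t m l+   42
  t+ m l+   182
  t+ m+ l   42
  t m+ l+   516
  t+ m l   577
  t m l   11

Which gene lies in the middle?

t

The two rarest classes, t+ m+ l+ and t m l, are the double crossovers. Comparing them with the parentals, only the t allele has switched, so t is the middle locus and the order is l – t – m.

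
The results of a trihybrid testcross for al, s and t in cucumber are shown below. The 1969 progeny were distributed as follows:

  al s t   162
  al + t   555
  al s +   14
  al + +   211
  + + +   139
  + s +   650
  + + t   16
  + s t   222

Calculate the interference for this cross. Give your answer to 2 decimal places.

The two most frequent reciprocal classes, al + t and + s +, are the parental types, so the F1 was al + t / + s +.
The two rarest classes, + + t and al s +, are the double crossovers. Comparing them with the parentals, only the al allele has switched, so al is the middle locus and the order is s – al – t.
s–al: (301 + 30)/1969 = 0.1681; al–t: (433 + 30)/1969 = 0.2351.
Expected DCO frequency = 0.1681 × 0.2351 ≈ 0.03952; observed = 30/1969 ≈ 0.01524.
Coefficient of coincidence = 0.01524/0.03952 ≈ 0.39; interference = 1 − 0.39 = 0.61.

0.61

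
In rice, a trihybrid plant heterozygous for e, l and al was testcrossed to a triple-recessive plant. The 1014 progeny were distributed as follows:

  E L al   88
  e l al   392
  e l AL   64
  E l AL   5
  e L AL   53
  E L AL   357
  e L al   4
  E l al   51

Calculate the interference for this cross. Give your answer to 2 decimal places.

0.50

The two most frequent reciprocal classes, e l al and E L AL, are the parental types, so the F1 was e l al / E L AL.
The two rarest classes, e L al and E l AL, are the double crossovers. Comparing them with the parentals, only the l allele has switched, so l is the middle locus and the order is al – l – e.
al–l: (152 + 9)/1014 = 0.1588; l–e: (104 + 9)/1014 = 0.1114.
Expected DCO frequency = 0.1588 × 0.1114 ≈ 0.01769; observed = 9/1014 ≈ 0.00888.
Coefficient of coincidence = 0.00888/0.01769 ≈ 0.50; interference = 1 − 0.50 = 0.50.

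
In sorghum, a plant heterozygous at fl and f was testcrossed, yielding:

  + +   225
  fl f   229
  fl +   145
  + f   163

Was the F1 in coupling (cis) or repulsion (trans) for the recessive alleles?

The two most frequent classes are + + (225) and fl f (229); these are the parental (non-recombinant) types.
So the F1 carried + + on one chromosome and fl f on the other — the recessive alleles are on the same chromosome (cis / coupling).

cis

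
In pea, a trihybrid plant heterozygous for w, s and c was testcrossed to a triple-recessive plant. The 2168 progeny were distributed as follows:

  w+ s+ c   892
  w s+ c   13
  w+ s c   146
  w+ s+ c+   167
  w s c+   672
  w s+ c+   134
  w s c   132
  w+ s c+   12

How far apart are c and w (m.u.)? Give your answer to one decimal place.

The two most frequent reciprocal classes, w+ s+ c and w s c+, are the parental types, so the F1 was w+ s+ c / w s c+.
The two rarest classes, w s+ c and w+ s c+, are the double crossovers. Comparing them with the parentals, only the w allele has switched, so w is the middle locus and the order is c – w – s.
Crossovers in the c–w interval produce the single-crossover classes w+ s+ c+ and w s c (167 + 132 = 299) plus the double crossovers (25).
RF(c–w) = (299 + 25) / 2168 = 324/2168 = 0.1494 → 14.9 m.u.

14.9 m.u.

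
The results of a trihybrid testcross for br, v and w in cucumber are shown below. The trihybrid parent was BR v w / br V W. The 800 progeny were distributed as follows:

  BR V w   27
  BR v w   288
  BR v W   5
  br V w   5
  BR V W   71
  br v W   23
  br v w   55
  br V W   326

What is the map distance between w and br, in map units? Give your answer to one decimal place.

The two rarest classes, BR v W and br V w, are the double crossovers. Comparing them with the parentals, only the w allele has switched, so w is the middle locus and the order is v – w – br.
Crossovers in the w–br interval produce the single-crossover classes br v w and BR V W (55 + 71 = 126) plus the double crossovers (10).
RF(w–br) = (126 + 10) / 800 = 136/800 = 0.1700 → 17.0 map units.

17.0 map units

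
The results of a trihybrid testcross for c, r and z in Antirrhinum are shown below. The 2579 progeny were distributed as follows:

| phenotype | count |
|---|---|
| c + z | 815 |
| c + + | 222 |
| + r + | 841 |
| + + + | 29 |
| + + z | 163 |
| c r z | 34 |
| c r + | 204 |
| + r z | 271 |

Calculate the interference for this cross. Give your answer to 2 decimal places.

The two most frequent reciprocal classes, c + z and + r +, are the parental types, so the F1 was c + z / + r +.
The two rarest classes, c r z and + + +, are the double crossovers. Comparing them with the parentals, only the r allele has switched, so r is the middle locus and the order is c – r – z.
c–r: (367 + 63)/2579 = 0.1667; r–z: (493 + 63)/2579 = 0.2156.
Expected DCO frequency = 0.1667 × 0.2156 ≈ 0.03594; observed = 63/2579 ≈ 0.02443.
Coefficient of coincidence = 0.02443/0.03594 ≈ 0.68; interference = 1 − 0.68 = 0.32.

0.32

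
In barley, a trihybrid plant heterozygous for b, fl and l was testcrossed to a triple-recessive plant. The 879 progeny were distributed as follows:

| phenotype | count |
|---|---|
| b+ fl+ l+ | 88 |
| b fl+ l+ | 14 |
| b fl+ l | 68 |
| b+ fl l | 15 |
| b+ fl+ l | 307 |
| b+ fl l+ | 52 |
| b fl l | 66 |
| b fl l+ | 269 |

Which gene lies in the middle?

The two most frequent reciprocal classes, b+ fl+ l and b fl l+, are the parental types, so the F1 was b+ fl+ l / b fl l+.
The two rarest classes, b+ fl l and b fl+ l+, are the double crossovers. Comparing them with the parentals, only the fl allele has switched, so fl is the middle locus and the order is b – fl – l.

fl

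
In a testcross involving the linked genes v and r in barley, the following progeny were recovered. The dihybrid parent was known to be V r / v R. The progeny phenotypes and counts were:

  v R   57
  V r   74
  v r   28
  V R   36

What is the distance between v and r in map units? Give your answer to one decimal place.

The recombinant classes are V R and v r: 36 + 28 = 64.
Recombination frequency = 64/195 = 0.3282 ≈ 32.8%, i.e. 32.8 map units.

32.8 map units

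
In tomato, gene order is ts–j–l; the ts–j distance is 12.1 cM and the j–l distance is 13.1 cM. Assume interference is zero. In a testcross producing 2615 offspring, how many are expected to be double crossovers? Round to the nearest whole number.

41

Map distances give recombination frequencies of 0.121 and 0.131 for the two intervals.
With no interference, expected double-crossover frequency = 0.121 × 0.131 = 0.01585.
Expected number = 0.01585 × 2615 = 41.45 ≈ 41.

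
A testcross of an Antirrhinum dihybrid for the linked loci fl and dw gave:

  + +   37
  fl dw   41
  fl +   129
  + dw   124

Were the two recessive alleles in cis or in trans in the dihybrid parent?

trans

The two most frequent classes are + dw (124) and fl + (129); these are the parental (non-recombinant) types.
So the F1 carried + dw on one chromosome and fl + on the other — the recessive alleles are on opposite chromosomes (trans / repulsion).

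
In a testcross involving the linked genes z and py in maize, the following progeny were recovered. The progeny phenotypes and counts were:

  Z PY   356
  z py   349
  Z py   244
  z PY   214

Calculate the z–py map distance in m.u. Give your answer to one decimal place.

39.4 m.u.

The two most frequent classes, Z PY (356) and z py (349), are the parental types, so the F1 was Z PY / z py.
The recombinant classes are Z py and z PY: 244 + 214 = 458.
Recombination frequency = 458/1163 = 0.3938 ≈ 39.4%, i.e. 39.4 m.u.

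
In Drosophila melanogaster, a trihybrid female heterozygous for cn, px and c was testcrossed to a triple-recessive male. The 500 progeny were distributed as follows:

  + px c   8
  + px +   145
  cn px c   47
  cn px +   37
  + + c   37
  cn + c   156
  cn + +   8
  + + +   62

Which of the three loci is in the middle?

The two most frequent reciprocal classes, cn + c and + px +, are the parental types, so the F1 was cn + c / + px +.
The two rarest classes, cn + + and + px c, are the double crossovers. Comparing them with the parentals, only the c allele has switched, so c is the middle locus and the order is cn – c – px.

c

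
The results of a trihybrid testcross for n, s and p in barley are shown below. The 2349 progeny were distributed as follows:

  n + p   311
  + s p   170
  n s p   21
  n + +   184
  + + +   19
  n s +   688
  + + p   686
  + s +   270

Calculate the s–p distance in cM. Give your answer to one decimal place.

The two most frequent reciprocal classes, n s + and + + p, are the parental types, so the F1 was n s + / + + p.
The two rarest classes, n s p and + + +, are the double crossovers. Comparing them with the parentals, only the p allele has switched, so p is the middle locus and the order is n – p – s.
Crossovers in the p–s interval produce the single-crossover classes n + + and + s p (184 + 170 = 354) plus the double crossovers (40).
RF(p–s) = (354 + 40) / 2349 = 394/2349 = 0.1677 → 16.8 cM.

16.8 cM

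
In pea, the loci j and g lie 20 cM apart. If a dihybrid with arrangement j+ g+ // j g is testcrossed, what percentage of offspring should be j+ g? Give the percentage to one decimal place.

10.0%

A map distance of 20 cM corresponds to a recombination frequency of 0.200.
The F1 is j+ g+ / j g, so j+ g is a recombinant gamete class with expected frequency r/2 = 0.200/2 = 0.1000.
That is 0.1000 = 10.0% of the progeny.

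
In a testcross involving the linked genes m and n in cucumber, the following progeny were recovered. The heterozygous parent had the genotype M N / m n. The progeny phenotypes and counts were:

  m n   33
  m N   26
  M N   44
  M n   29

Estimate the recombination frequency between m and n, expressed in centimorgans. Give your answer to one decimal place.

The recombinant classes are M n and m N: 29 + 26 = 55.
Recombination frequency = 55/132 = 0.4167 ≈ 41.7%, i.e. 41.7 centimorgans.

41.7 centimorgans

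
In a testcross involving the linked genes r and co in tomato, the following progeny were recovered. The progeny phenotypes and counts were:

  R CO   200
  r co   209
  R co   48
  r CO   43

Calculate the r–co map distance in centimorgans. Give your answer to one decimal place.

The two most frequent classes, R CO (200) and r co (209), are the parental types, so the F1 was R CO / r co.
The recombinant classes are R co and r CO: 48 + 43 = 91.
Recombination frequency = 91/500 = 0.1820 ≈ 18.2%, i.e. 18.2 centimorgans.

18.2 centimorgans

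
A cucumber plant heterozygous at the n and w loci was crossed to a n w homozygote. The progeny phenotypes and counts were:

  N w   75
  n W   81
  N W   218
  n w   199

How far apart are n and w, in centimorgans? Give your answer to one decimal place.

27.2 centimorgans

The two most frequent classes, N W (218) and n w (199), are the parental types, so the F1 was N W / n w.
The recombinant classes are N w and n W: 75 + 81 = 156.
Recombination frequency = 156/573 = 0.2723 ≈ 27.2%, i.e. 27.2 centimorgans.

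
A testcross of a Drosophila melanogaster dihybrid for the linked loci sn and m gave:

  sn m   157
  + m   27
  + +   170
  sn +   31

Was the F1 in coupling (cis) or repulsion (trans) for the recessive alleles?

The two most frequent classes are + + (170) and sn m (157); these are the parental (non-recombinant) types.
So the F1 carried + + on one chromosome and sn m on the other — the recessive alleles are on the same chromosome (cis / coupling).

cis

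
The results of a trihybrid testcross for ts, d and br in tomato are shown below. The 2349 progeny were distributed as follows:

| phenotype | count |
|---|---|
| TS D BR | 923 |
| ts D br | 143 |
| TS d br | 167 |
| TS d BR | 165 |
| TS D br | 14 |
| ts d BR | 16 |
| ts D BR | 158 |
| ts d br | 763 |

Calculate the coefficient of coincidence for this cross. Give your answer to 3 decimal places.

The two most frequent reciprocal classes, ts d br and TS D BR, are the parental types, so the F1 was ts d br / TS D BR.
The two rarest classes, ts d BR and TS D br, are the double crossovers. Comparing them with the parentals, only the br allele has switched, so br is the middle locus and the order is ts – br – d.
ts–br: (325 + 30)/2349 = 0.1511; br–d: (308 + 30)/2349 = 0.1439.
Expected DCO frequency = 0.1511 × 0.1439 ≈ 0.02174; observed = 30/2349 ≈ 0.01277.
Coefficient of coincidence = 0.01277/0.02174 ≈ 0.587.

0.587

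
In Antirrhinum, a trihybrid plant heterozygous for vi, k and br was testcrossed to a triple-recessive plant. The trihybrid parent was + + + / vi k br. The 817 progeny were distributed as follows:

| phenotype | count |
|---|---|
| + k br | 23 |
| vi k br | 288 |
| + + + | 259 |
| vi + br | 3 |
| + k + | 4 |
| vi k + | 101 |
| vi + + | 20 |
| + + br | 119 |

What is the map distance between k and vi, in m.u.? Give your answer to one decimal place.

The two rarest classes, + k + and vi + br, are the double crossovers. Comparing them with the parentals, only the k allele has switched, so k is the middle locus and the order is br – k – vi.
Crossovers in the k–vi interval produce the single-crossover classes vi + + and + k br (20 + 23 = 43) plus the double crossovers (7).
RF(k–vi) = (43 + 7) / 817 = 50/817 = 0.0612 → 6.1 m.u.

6.1 m.u.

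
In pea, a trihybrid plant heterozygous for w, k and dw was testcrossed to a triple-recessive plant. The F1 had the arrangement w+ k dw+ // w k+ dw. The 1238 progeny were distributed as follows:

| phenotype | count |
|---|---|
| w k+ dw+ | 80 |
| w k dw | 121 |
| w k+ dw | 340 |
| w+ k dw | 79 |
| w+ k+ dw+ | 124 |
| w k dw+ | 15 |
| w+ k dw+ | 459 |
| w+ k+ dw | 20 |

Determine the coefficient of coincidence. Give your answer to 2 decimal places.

The two rarest classes, w k dw+ and w+ k+ dw, are the double crossovers. Comparing them with the parentals, only the w allele has switched, so w is the middle locus and the order is dw – w – k.
dw–w: (159 + 35)/1238 = 0.1567; w–k: (245 + 35)/1238 = 0.2262.
Expected DCO frequency = 0.1567 × 0.2262 ≈ 0.03545; observed = 35/1238 ≈ 0.02827.
Coefficient of coincidence = 0.02827/0.03545 ≈ 0.80.

0.80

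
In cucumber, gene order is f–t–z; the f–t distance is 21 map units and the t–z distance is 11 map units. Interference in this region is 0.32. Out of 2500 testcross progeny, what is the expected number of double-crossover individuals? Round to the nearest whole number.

Map distances give recombination frequencies of 0.210 and 0.110 for the two intervals.
With interference 0.32 (so coincidence = 0.68), expected double-crossover frequency = 0.210 × 0.110 × 0.68 = 0.01571.
Expected number = 0.01571 × 2500 = 39.27 ≈ 39.

39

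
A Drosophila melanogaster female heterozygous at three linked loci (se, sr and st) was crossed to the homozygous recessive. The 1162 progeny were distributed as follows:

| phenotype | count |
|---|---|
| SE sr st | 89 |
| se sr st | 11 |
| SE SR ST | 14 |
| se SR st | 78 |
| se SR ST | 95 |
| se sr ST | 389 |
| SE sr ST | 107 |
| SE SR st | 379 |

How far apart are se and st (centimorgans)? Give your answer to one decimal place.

The two most frequent reciprocal classes, SE SR st and se sr ST, are the parental types, so the F1 was SE SR st / se sr ST.
The two rarest classes, SE SR ST and se sr st, are the double crossovers. Comparing them with the parentals, only the st allele has switched, so st is the middle locus and the order is se – st – sr.
Crossovers in the se–st interval produce the single-crossover classes se SR st and SE sr ST (78 + 107 = 185) plus the double crossovers (25).
RF(se–st) = (185 + 25) / 1162 = 210/1162 = 0.1807 → 18.1 centimorgans.

18.1 centimorgans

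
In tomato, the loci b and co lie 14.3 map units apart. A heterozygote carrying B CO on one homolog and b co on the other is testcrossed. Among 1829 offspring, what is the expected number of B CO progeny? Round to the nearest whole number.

A map distance of 14.3 map units corresponds to a recombination frequency of 0.143.
The F1 is B CO / b co, so B CO is a parental gamete class with expected frequency (1 − r)/2 = 0.857/2 = 0.4285.
Expected number = 0.4285 × 1829 = 783.73 ≈ 784.

784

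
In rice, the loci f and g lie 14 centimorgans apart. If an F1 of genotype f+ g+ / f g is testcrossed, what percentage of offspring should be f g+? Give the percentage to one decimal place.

7.0%

A map distance of 14 centimorgans corresponds to a recombination frequency of 0.140.
The F1 is f+ g+ / f g, so f g+ is a recombinant gamete class with expected frequency r/2 = 0.140/2 = 0.0700.
That is 0.0700 = 7.0% of the progeny.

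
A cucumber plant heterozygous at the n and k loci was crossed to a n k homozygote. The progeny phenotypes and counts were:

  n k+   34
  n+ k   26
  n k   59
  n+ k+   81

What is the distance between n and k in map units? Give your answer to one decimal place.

The two most frequent classes, n+ k+ (81) and n k (59), are the parental types, so the F1 was n+ k+ / n k.
The recombinant classes are n+ k and n k+: 26 + 34 = 60.
Recombination frequency = 60/200 = 0.3000 ≈ 30.0%, i.e. 30.0 map units.

30.0 map units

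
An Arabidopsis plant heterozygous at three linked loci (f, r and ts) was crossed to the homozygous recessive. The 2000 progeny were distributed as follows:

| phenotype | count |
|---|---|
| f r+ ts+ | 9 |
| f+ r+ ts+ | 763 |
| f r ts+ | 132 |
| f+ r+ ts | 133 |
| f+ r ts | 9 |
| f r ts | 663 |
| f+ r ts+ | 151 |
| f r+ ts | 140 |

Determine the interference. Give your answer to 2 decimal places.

The two most frequent reciprocal classes, f r ts and f+ r+ ts+, are the parental types, so the F1 was f r ts / f+ r+ ts+.
The two rarest classes, f+ r ts and f r+ ts+, are the double crossovers. Comparing them with the parentals, only the f allele has switched, so f is the middle locus and the order is r – f – ts.
r–f: (291 + 18)/2000 = 0.1545; f–ts: (265 + 18)/2000 = 0.1415.
Expected DCO frequency = 0.1545 × 0.1415 ≈ 0.02186; observed = 18/2000 ≈ 0.00900.
Coefficient of coincidence = 0.00900/0.02186 ≈ 0.41; interference = 1 − 0.41 = 0.59.

0.59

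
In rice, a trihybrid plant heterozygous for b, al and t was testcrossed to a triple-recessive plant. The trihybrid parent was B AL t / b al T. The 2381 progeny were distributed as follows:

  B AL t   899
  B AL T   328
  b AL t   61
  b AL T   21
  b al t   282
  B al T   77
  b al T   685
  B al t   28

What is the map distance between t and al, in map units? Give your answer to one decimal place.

The two rarest classes, B al t and b AL T, are the double crossovers. Comparing them with the parentals, only the al allele has switched, so al is the middle locus and the order is b – al – t.
Crossovers in the al–t interval produce the single-crossover classes B AL T and b al t (328 + 282 = 610) plus the double crossovers (49).
RF(al–t) = (610 + 49) / 2381 = 659/2381 = 0.2768 → 27.7 map units.

27.7 map units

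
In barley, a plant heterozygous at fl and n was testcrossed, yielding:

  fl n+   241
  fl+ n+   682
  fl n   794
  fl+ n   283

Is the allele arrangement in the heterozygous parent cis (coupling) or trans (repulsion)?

cis

The two most frequent classes are fl+ n+ (682) and fl n (794); these are the parental (non-recombinant) types.
So the F1 carried fl+ n+ on one chromosome and fl n on the other — the recessive alleles are on the same chromosome (cis / coupling).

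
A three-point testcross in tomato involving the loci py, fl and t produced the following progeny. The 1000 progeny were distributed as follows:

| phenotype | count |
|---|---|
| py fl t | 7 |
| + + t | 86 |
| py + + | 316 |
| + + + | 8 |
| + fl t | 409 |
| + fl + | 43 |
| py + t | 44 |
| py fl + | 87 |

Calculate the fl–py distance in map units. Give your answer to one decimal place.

The two most frequent reciprocal classes, + fl t and py + +, are the parental types, so the F1 was + fl t / py + +.
The two rarest classes, py fl t and + + +, are the double crossovers. Comparing them with the parentals, only the py allele has switched, so py is the middle locus and the order is fl – py – t.
Crossovers in the fl–py interval produce the single-crossover classes + + t and py fl + (86 + 87 = 173) plus the double crossovers (15).
RF(fl–py) = (173 + 15) / 1000 = 188/1000 = 0.1880 → 18.8 map units.

18.8 map units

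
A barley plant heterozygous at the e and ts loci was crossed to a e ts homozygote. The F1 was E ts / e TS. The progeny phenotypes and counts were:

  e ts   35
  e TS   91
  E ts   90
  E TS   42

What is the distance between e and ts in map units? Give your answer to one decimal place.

The recombinant classes are E TS and e ts: 42 + 35 = 77.
Recombination frequency = 77/258 = 0.2984 ≈ 29.8%, i.e. 29.8 map units.

29.8 map units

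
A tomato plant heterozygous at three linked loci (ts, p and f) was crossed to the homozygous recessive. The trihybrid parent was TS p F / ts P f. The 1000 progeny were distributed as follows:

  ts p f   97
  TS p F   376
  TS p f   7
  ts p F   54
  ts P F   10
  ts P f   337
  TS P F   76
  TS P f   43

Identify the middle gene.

The two rarest classes, TS p f and ts P F, are the double crossovers. Comparing them with the parentals, only the f allele has switched, so f is the middle locus and the order is p – f – ts.

f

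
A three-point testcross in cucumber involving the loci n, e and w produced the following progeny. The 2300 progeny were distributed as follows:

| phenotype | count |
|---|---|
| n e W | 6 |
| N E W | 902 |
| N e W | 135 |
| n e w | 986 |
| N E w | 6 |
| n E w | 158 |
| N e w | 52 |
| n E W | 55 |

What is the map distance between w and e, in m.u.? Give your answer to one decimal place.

The two most frequent reciprocal classes, n e w and N E W, are the parental types, so the F1 was n e w / N E W.
The two rarest classes, n e W and N E w, are the double crossovers. Comparing them with the parentals, only the w allele has switched, so w is the middle locus and the order is n – w – e.
Crossovers in the w–e interval produce the single-crossover classes n E w and N e W (158 + 135 = 293) plus the double crossovers (12).
RF(w–e) = (293 + 12) / 2300 = 305/2300 = 0.1326 → 13.3 m.u.

13.3 m.u.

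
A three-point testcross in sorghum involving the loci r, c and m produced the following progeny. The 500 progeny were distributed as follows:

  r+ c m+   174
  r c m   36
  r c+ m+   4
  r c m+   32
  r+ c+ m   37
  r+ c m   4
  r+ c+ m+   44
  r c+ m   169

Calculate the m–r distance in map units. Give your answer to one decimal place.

The two most frequent reciprocal classes, r c+ m and r+ c m+, are the parental types, so the F1 was r c+ m / r+ c m+.
The two rarest classes, r c+ m+ and r+ c m, are the double crossovers. Comparing them with the parentals, only the m allele has switched, so m is the middle locus and the order is c – m – r.
Crossovers in the m–r interval produce the single-crossover classes r+ c+ m and r c m+ (37 + 32 = 69) plus the double crossovers (8).
RF(m–r) = (69 + 8) / 500 = 77/500 = 0.1540 → 15.4 map units.

15.4 map units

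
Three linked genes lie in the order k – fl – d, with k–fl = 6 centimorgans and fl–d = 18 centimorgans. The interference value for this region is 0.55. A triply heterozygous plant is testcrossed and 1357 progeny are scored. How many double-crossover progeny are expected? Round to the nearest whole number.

Map distances give recombination frequencies of 0.060 and 0.180 for the two intervals.
With interference 0.55 (so coincidence = 0.45), expected double-crossover frequency = 0.060 × 0.180 × 0.45 = 0.00486.
Expected number = 0.00486 × 1357 = 6.60 ≈ 7.

7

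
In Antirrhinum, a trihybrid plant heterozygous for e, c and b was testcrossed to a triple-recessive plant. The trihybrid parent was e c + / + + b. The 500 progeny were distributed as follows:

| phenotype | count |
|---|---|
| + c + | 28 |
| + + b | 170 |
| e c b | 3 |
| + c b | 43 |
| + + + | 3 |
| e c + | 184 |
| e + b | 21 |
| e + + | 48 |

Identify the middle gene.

b

The two rarest classes, e c b and + + +, are the double crossovers. Comparing them with the parentals, only the b allele has switched, so b is the middle locus and the order is c – b – e.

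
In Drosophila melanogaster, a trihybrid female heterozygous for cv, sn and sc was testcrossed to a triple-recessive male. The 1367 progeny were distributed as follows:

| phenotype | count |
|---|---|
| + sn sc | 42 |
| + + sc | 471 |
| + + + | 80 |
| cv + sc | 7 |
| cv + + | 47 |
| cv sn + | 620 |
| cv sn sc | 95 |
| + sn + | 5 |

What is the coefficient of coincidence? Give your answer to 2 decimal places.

The two most frequent reciprocal classes, + + sc and cv sn +, are the parental types, so the F1 was + + sc / cv sn +.
The two rarest classes, cv + sc and + sn +, are the double crossovers. Comparing them with the parentals, only the cv allele has switched, so cv is the middle locus and the order is sn – cv – sc.
sn–cv: (89 + 12)/1367 = 0.0739; cv–sc: (175 + 12)/1367 = 0.1368.
Expected DCO frequency = 0.0739 × 0.1368 ≈ 0.01011; observed = 12/1367 ≈ 0.00878.
Coefficient of coincidence = 0.00878/0.01011 ≈ 0.87.

0.87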